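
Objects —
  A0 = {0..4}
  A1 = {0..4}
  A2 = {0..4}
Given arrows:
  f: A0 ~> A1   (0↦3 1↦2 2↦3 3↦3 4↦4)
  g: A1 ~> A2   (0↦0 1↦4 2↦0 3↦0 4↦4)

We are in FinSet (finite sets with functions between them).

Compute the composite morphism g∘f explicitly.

  0 f~>3 g~>0
  1 f~>2 g~>0
  2 f~>3 g~>0
  3 f~>3 g~>0
  4 f~>4 g~>4
composite: (0↦0 1↦0 2↦0 3↦0 4↦4)

Answer: (0↦0 1↦0 2↦0 3↦0 4↦4)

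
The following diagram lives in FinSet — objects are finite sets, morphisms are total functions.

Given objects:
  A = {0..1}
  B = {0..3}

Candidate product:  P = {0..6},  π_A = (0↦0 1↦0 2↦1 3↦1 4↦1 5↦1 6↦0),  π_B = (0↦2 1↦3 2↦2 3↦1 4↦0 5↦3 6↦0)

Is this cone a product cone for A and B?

|A|·|B| = 2·4 = 8;  |P| = 7
  → cardinalities differ; no bijection possible.

Answer: NOT A VALID PRODUCT — |P|=7 ≠ |A|·|B|=8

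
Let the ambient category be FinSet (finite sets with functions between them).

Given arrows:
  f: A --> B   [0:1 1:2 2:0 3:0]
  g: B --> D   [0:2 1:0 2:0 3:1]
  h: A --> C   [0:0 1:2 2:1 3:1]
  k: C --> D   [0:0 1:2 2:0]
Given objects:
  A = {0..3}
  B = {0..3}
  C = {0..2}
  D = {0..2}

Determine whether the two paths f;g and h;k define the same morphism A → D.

Answer: COMMUTES

Trace:
Along f;g (path 1):
  0 f-->1 g-->0
  1 f-->2 g-->0
  2 f-->0 g-->2
  3 f-->0 g-->2
  result₁ = [0:0 1:0 2:2 3:2]
Along h;k (path 2):
  0 h-->0 k-->0
  1 h-->2 k-->0
  2 h-->1 k-->2
  3 h-->1 k-->2
  result₂ = [0:0 1:0 2:2 3:2]
Equal? equal; square commutes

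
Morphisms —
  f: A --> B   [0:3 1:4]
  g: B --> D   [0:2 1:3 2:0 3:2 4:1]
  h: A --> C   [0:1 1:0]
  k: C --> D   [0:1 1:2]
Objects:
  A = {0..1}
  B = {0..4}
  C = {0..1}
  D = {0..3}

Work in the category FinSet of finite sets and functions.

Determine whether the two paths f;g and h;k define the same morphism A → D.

Along f;g (path 1):
  0 f-->3 g-->2
  1 f-->4 g-->1
  result₁ = [0:2 1:1]
Along h;k (path 2):
  0 h-->1 k-->2
  1 h-->0 k-->1
  result₂ = [0:2 1:1]
Equal? YES — commutes

Answer: COMMUTES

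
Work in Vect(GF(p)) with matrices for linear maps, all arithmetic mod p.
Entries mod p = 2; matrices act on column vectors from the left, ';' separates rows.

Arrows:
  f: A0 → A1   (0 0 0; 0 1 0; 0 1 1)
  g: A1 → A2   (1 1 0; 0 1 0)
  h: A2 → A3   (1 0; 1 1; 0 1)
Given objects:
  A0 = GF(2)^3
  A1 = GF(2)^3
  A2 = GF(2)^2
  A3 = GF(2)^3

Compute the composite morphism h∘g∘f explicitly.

  e0=(1,0,0) f→(0,0,0) g→(0,0) h→(0,0,0)
  e1=(0,1,0) f→(0,1,1) g→(1,1) h→(1,0,1)
  e2=(0,0,1) f→(0,0,1) g→(0,0) h→(0,0,0)
result: (0 1 0; 0 0 0; 0 1 0)

Answer: (0 1 0; 0 0 0; 0 1 0)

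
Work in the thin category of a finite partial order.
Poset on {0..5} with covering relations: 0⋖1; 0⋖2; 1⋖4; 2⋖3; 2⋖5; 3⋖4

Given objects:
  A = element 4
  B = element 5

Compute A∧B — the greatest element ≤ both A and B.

Answer: A∧B = 2

Derivation:
Common predecessors of 4,5: {0,2}
  0 ≤ 2
  2 ≤ 2
glb = 2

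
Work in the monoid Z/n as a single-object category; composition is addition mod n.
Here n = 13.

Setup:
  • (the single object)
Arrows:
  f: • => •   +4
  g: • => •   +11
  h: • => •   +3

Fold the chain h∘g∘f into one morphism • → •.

  0 +4≡4 +11≡2 +3≡5  (mod 13)
⟦path⟧: +5

Answer: +5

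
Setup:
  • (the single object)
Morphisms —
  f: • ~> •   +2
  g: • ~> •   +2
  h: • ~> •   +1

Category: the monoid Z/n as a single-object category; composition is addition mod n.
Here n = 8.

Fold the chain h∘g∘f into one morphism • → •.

Answer: +5

Trace:
  0 +2≡2 +2≡4 +1≡5  (mod 8)
composite: +5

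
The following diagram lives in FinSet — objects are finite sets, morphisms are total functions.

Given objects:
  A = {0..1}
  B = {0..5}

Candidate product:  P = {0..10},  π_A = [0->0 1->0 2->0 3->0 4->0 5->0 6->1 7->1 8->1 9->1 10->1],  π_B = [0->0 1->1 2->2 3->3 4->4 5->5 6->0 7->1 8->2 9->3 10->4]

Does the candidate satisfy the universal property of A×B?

|A|·|B| = 2·6 = 12;  |P| = 11
  → cardinalities differ; no bijection possible.

Answer: NOT A VALID PRODUCT — |P|=11 ≠ |A|·|B|=12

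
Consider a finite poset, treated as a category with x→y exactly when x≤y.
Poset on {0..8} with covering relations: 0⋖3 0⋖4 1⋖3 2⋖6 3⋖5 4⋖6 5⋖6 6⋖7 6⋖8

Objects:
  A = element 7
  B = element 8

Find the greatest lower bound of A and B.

Answer: A∧B = 6

Trace:
Lower bounds of A=7 and B=8: {0,1,2,3,4,5,6}
  0 ⊑ 6
  1 ⊑ 6
  2 ⊑ 6
  3 ⊑ 6
  4 ⊑ 6
  5 ⊑ 6
  6 ⊑ 6
glb = 6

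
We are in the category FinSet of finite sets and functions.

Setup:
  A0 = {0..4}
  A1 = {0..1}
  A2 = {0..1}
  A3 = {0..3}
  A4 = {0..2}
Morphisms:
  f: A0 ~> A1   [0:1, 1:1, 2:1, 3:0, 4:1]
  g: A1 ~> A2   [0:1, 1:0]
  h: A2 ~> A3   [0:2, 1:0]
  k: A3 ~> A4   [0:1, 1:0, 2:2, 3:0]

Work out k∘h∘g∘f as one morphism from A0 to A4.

Answer: [0:2, 1:2, 2:2, 3:1, 4:2]

Trace:
  0 f~>1 g~>0 h~>2 k~>2
  1 f~>1 g~>0 h~>2 k~>2
  2 f~>1 g~>0 h~>2 k~>2
  3 f~>0 g~>1 h~>0 k~>1
  4 f~>1 g~>0 h~>2 k~>2
⟦path⟧: [0:2, 1:2, 2:2, 3:1, 4:2]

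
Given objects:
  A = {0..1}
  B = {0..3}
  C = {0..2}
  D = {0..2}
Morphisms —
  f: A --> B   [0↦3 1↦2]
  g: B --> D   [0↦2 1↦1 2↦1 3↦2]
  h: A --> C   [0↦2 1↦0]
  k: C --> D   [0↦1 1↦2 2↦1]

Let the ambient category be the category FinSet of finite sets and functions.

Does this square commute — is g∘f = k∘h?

Answer: DOES NOT COMMUTE

Work:
Path 1 = f;g:
  0 f-->3 g-->2
  1 f-->2 g-->1
  result₁ = [0↦2 1↦1]
Path 2 = h;k:
  0 h-->2 k-->1
  1 h-->0 k-->1
  result₂ = [0↦1 1↦1]
Equal? distinct morphisms ✗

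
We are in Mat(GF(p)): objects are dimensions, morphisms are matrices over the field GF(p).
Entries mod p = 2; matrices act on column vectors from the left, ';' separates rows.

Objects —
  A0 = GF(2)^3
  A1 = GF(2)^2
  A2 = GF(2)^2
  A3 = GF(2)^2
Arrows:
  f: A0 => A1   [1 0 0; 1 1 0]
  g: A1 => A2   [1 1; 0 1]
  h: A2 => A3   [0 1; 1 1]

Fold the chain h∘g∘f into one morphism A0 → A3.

Answer: [1 1 0; 1 0 0]

Trace:
  e0=[1,0,0] f=>[1,1] g=>[0,1] h=>[1,1]
  e1=[0,1,0] f=>[0,1] g=>[1,1] h=>[1,0]
  e2=[0,0,1] f=>[0,0] g=>[0,0] h=>[0,0]
result: [1 1 0; 1 0 0]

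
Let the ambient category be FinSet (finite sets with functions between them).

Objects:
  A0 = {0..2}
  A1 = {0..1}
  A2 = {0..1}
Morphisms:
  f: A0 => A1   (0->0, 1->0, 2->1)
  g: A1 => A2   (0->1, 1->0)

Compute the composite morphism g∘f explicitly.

Answer: (0->1, 1->1, 2->0)

Work:
  0 f=>0 g=>1
  1 f=>0 g=>1
  2 f=>1 g=>0
result: (0->1, 1->1, 2->0)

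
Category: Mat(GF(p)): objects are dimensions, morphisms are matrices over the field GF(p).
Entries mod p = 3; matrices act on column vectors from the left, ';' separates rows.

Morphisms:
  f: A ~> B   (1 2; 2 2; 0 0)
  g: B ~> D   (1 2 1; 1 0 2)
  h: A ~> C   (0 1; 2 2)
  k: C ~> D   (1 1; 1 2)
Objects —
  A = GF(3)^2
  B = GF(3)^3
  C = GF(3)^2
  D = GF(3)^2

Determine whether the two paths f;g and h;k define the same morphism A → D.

Answer: COMMUTES

Trace:
Along f;g (path 1):
  e0=⟨1,0⟩ f~>⟨1,2,0⟩ g~>⟨2,1⟩
  e1=⟨0,1⟩ f~>⟨2,2,0⟩ g~>⟨0,2⟩
  ⟦path⟧₁ = (2 0; 1 2)
Along h;k (path 2):
  e0=⟨1,0⟩ h~>⟨0,2⟩ k~>⟨2,1⟩
  e1=⟨0,1⟩ h~>⟨1,2⟩ k~>⟨0,2⟩
  ⟦path⟧₂ = (2 0; 1 2)
Equal? YES — commutes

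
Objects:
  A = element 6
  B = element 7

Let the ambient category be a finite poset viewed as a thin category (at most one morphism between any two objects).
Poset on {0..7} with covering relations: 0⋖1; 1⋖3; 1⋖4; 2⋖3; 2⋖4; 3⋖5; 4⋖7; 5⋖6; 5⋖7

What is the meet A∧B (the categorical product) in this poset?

Answer: A∧B = 5

Work:
{x : x⊑A ∧ x⊑B} = {0,1,2,3,5}  (A=6, B=7)
  0 ⊑ 5
  1 ⊑ 5
  2 ⊑ 5
  3 ⊑ 5
  5 ⊑ 5
glb = 5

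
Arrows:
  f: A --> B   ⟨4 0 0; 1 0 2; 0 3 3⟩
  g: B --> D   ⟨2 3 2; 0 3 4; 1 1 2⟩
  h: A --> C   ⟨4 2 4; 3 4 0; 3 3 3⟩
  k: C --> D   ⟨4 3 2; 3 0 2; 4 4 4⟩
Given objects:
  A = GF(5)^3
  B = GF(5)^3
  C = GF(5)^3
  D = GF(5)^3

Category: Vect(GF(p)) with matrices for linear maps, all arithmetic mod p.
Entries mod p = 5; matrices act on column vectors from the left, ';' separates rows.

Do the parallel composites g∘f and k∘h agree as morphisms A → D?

Answer: COMMUTES

Trace:
Along f;g (path 1):
  e0=⟨1,0,0⟩ f-->⟨4,1,0⟩ g-->⟨1,3,0⟩
  e1=⟨0,1,0⟩ f-->⟨0,0,3⟩ g-->⟨1,2,1⟩
  e2=⟨0,0,1⟩ f-->⟨0,2,3⟩ g-->⟨2,3,3⟩
  ⟦path⟧₁ = ⟨1 1 2; 3 2 3; 0 1 3⟩
Along h;k (path 2):
  e0=⟨1,0,0⟩ h-->⟨4,3,3⟩ k-->⟨1,3,0⟩
  e1=⟨0,1,0⟩ h-->⟨2,4,3⟩ k-->⟨1,2,1⟩
  e2=⟨0,0,1⟩ h-->⟨4,0,3⟩ k-->⟨2,3,3⟩
  ⟦path⟧₂ = ⟨1 1 2; 3 2 3; 0 1 3⟩
Equal? YES — commutes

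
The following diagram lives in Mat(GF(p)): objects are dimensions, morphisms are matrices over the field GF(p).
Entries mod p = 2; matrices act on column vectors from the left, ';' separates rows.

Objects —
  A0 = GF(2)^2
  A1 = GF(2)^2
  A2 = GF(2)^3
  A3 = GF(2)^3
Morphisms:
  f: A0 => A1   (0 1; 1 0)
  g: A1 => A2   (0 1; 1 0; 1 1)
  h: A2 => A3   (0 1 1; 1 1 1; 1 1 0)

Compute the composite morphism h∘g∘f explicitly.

Answer: (1 0; 0 0; 1 1)

Work:
  e0=⟨1,0⟩ f=>⟨0,1⟩ g=>⟨1,0,1⟩ h=>⟨1,0,1⟩
  e1=⟨0,1⟩ f=>⟨1,0⟩ g=>⟨0,1,1⟩ h=>⟨0,0,1⟩
composite: (1 0; 0 0; 1 1)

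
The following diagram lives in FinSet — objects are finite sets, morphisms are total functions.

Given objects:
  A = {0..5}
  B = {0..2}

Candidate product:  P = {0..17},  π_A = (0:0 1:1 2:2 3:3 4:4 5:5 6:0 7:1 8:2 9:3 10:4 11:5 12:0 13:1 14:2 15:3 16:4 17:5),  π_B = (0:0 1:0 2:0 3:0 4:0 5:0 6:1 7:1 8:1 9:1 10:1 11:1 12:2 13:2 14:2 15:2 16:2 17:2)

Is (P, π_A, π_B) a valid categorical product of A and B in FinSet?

Answer: VALID PRODUCT

Derivation:
|A|·|B| = 6·3 = 18;  |P| = 18
Check the pairing map k ↦ (π_A(k), π_B(k)):
  0 : (0,0)
  1 : (1,0)
  2 : (2,0)
  3 : (3,0)
  4 : (4,0)
  5 : (5,0)
  6 : (0,1)
  7 : (1,1)
  8 : (2,1)
  9 : (3,1)
  10 : (4,1)
  11 : (5,1)
  12 : (0,2)
  13 : (1,2)
  14 : (2,2)
  15 : (3,2)
  16 : (4,2)
  17 : (5,2)
distinct pairs in image: 18 / 18 needed
  → bijection onto A×B; projections well-typed.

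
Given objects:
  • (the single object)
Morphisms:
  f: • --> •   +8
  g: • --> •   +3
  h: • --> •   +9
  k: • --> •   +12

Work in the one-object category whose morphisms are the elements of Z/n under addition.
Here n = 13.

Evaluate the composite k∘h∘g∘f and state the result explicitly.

  0 +8≡8 +3≡11 +9≡7 +12≡6  (mod 13)
result: +6

Answer: +6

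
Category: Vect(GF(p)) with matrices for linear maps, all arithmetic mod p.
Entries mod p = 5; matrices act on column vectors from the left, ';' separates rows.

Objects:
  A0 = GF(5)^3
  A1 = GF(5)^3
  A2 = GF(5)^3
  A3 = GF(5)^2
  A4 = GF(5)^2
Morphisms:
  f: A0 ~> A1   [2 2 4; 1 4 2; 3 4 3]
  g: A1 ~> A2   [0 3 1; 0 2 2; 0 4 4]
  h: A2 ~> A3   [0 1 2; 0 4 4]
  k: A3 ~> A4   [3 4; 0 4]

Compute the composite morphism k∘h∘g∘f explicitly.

  e0=[1,0,0] f~>[2,1,3] g~>[1,3,1] h~>[0,1] k~>[4,4]
  e1=[0,1,0] f~>[2,4,4] g~>[1,1,2] h~>[0,2] k~>[3,3]
  e2=[0,0,1] f~>[4,2,3] g~>[4,0,0] h~>[0,0] k~>[0,0]
result: [4 3 0; 4 3 0]

Answer: [4 3 0; 4 3 0]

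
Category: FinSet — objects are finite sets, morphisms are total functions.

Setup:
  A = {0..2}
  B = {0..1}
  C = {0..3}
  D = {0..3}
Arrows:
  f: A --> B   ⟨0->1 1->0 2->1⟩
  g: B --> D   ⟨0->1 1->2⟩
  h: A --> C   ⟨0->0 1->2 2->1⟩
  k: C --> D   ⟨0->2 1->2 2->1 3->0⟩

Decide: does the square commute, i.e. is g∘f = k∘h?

Answer: COMMUTES

Trace:
Path 1 = f;g:
  0 f-->1 g-->2
  1 f-->0 g-->1
  2 f-->1 g-->2
  ⟦path⟧₁ = ⟨0->2 1->1 2->2⟩
Path 2 = h;k:
  0 h-->0 k-->2
  1 h-->2 k-->1
  2 h-->1 k-->2
  ⟦path⟧₂ = ⟨0->2 1->1 2->2⟩
Equal? same morphism ✓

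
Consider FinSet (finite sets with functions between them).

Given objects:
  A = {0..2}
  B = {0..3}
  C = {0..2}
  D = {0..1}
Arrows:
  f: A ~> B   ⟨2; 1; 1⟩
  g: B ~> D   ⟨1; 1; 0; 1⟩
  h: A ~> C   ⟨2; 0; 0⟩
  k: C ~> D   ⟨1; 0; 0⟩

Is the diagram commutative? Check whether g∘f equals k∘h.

Answer: COMMUTES

Derivation:
1) trace f;g:
  0 f~>2 g~>0
  1 f~>1 g~>1
  2 f~>1 g~>1
  ⟦path⟧₁ = ⟨0; 1; 1⟩
2) trace h;k:
  0 h~>2 k~>0
  1 h~>0 k~>1
  2 h~>0 k~>1
  ⟦path⟧₂ = ⟨0; 1; 1⟩
Equal? YES — commutes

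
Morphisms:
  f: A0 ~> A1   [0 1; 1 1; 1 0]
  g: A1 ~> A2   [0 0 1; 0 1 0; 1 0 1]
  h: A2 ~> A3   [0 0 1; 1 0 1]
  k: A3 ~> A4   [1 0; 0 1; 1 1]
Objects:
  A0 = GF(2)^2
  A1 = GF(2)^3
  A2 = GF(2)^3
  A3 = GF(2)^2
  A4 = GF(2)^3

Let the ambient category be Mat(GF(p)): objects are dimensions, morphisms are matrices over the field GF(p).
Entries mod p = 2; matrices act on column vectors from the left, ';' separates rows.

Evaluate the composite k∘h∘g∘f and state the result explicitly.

  e0=(1,0) f~>(0,1,1) g~>(1,1,1) h~>(1,0) k~>(1,0,1)
  e1=(0,1) f~>(1,1,0) g~>(0,1,1) h~>(1,1) k~>(1,1,0)
composite: [1 1; 0 1; 1 0]

Answer: [1 1; 0 1; 1 0]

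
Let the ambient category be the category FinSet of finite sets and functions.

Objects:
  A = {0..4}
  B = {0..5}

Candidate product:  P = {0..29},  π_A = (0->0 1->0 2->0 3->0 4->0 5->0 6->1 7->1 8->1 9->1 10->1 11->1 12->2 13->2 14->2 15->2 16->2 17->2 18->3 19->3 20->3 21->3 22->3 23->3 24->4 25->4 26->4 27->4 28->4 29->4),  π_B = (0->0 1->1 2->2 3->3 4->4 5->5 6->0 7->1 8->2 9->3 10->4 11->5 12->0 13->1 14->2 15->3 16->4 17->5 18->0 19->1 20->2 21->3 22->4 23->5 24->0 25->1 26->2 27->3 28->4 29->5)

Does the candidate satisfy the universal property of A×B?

Answer: VALID PRODUCT

Trace:
|A|·|B| = 5·6 = 30;  |P| = 30
Check the pairing map k ↦ (π_A(k), π_B(k)):
  0 -> (0,0)
  1 -> (0,1)
  2 -> (0,2)
  3 -> (0,3)
  4 -> (0,4)
  5 -> (0,5)
  6 -> (1,0)
  7 -> (1,1)
  8 -> (1,2)
  9 -> (1,3)
  10 -> (1,4)
  11 -> (1,5)
  12 -> (2,0)
  13 -> (2,1)
  14 -> (2,2)
  15 -> (2,3)
  16 -> (2,4)
  17 -> (2,5)
  18 -> (3,0)
  19 -> (3,1)
  20 -> (3,2)
  21 -> (3,3)
  22 -> (3,4)
  23 -> (3,5)
  24 -> (4,0)
  25 -> (4,1)
  26 -> (4,2)
  27 -> (4,3)
  28 -> (4,4)
  29 -> (4,5)
distinct pairs in image: 30 / 30 needed
  → bijection onto A×B; projections well-typed.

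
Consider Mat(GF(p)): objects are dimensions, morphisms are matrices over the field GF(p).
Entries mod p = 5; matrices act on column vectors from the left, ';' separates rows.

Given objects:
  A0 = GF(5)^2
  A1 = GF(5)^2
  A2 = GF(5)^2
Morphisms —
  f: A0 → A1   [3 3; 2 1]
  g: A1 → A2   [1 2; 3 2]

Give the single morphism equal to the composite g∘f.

  e0=⟨1,0⟩ f→⟨3,2⟩ g→⟨2,3⟩
  e1=⟨0,1⟩ f→⟨3,1⟩ g→⟨0,1⟩
result: [2 0; 3 1]

Answer: [2 0; 3 1]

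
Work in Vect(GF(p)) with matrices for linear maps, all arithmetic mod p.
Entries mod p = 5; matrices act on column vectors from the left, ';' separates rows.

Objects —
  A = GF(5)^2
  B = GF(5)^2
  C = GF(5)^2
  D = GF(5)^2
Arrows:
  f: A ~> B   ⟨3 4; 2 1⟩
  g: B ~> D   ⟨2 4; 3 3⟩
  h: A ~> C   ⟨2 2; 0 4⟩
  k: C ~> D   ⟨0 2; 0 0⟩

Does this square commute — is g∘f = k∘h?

Answer: DOES NOT COMMUTE

Derivation:
Path 1 = f;g:
  e0=⟨1,0⟩ f~>⟨3,2⟩ g~>⟨4,0⟩
  e1=⟨0,1⟩ f~>⟨4,1⟩ g~>⟨2,0⟩
  composite₁ = ⟨4 2; 0 0⟩
Path 2 = h;k:
  e0=⟨1,0⟩ h~>⟨2,0⟩ k~>⟨0,0⟩
  e1=⟨0,1⟩ h~>⟨2,4⟩ k~>⟨3,0⟩
  composite₂ = ⟨0 3; 0 0⟩
Equal? NO — does not commute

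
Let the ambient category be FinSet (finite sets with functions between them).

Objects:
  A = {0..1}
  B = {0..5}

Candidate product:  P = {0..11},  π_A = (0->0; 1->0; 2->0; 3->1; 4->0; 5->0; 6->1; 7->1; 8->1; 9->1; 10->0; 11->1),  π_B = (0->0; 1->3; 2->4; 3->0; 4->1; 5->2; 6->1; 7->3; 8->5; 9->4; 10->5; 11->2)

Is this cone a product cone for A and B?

Answer: VALID PRODUCT

Trace:
|A|·|B| = 2·6 = 12;  |P| = 12
Check the pairing map k ↦ (π_A(k), π_B(k)):
  0 -> (0,0)
  1 -> (0,3)
  2 -> (0,4)
  3 -> (1,0)
  4 -> (0,1)
  5 -> (0,2)
  6 -> (1,1)
  7 -> (1,3)
  8 -> (1,5)
  9 -> (1,4)
  10 -> (0,5)
  11 -> (1,2)
distinct pairs in image: 12 / 12 needed
  → bijection onto A×B; projections well-typed.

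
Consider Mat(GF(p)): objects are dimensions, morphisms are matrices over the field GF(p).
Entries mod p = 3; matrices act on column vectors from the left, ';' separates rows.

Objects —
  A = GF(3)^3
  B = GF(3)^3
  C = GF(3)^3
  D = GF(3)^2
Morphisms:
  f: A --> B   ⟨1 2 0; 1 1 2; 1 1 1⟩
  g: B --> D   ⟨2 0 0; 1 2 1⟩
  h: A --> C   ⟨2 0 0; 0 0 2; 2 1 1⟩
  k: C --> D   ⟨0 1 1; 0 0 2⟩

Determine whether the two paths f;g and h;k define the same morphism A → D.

Along f;g (path 1):
  e0=⟨1,0,0⟩ f-->⟨1,1,1⟩ g-->⟨2,1⟩
  e1=⟨0,1,0⟩ f-->⟨2,1,1⟩ g-->⟨1,2⟩
  e2=⟨0,0,1⟩ f-->⟨0,2,1⟩ g-->⟨0,2⟩
  composite₁ = ⟨2 1 0; 1 2 2⟩
Along h;k (path 2):
  e0=⟨1,0,0⟩ h-->⟨2,0,2⟩ k-->⟨2,1⟩
  e1=⟨0,1,0⟩ h-->⟨0,0,1⟩ k-->⟨1,2⟩
  e2=⟨0,0,1⟩ h-->⟨0,2,1⟩ k-->⟨0,2⟩
  composite₂ = ⟨2 1 0; 1 2 2⟩
Equal? same morphism ✓

Answer: COMMUTES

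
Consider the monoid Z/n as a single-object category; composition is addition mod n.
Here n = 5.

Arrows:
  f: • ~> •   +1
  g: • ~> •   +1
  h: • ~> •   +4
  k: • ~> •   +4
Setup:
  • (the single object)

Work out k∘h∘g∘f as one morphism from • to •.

Answer: +0

Work:
  0 +1≡1 +1≡2 +4≡1 +4≡0  (mod 5)
result: +0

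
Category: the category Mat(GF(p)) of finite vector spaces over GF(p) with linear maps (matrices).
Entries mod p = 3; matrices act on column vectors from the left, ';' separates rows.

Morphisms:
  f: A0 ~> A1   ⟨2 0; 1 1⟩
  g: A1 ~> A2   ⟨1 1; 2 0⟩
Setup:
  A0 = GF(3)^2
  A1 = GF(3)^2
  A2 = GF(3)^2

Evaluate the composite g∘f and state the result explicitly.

Answer: ⟨0 1; 1 0⟩

Work:
  e0=⟨1,0⟩ f~>⟨2,1⟩ g~>⟨0,1⟩
  e1=⟨0,1⟩ f~>⟨0,1⟩ g~>⟨1,0⟩
result: ⟨0 1; 1 0⟩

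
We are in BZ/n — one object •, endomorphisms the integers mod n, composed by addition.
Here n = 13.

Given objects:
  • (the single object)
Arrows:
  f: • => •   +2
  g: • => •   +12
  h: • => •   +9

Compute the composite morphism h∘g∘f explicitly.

  0 +2≡2 +12≡1 +9≡10  (mod 13)
⟦path⟧: +10

Answer: +10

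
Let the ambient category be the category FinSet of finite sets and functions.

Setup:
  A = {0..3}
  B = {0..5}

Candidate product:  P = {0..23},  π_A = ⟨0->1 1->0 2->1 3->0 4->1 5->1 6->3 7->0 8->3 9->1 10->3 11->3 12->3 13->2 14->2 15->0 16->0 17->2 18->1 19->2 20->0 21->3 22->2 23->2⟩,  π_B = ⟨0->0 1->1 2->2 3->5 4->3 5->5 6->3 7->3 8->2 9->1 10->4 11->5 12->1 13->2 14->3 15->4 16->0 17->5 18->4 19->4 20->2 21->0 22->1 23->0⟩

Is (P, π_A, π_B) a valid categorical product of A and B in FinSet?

Answer: VALID PRODUCT

Derivation:
|A|·|B| = 4·6 = 24;  |P| = 24
Check the pairing map k ↦ (π_A(k), π_B(k)):
  0 -> (1,0)
  1 -> (0,1)
  2 -> (1,2)
  3 -> (0,5)
  4 -> (1,3)
  5 -> (1,5)
  6 -> (3,3)
  7 -> (0,3)
  8 -> (3,2)
  9 -> (1,1)
  10 -> (3,4)
  11 -> (3,5)
  12 -> (3,1)
  13 -> (2,2)
  14 -> (2,3)
  15 -> (0,4)
  16 -> (0,0)
  17 -> (2,5)
  18 -> (1,4)
  19 -> (2,4)
  20 -> (0,2)
  21 -> (3,0)
  22 -> (2,1)
  23 -> (2,0)
distinct pairs in image: 24 / 24 needed
  → bijection onto A×B; projections well-typed.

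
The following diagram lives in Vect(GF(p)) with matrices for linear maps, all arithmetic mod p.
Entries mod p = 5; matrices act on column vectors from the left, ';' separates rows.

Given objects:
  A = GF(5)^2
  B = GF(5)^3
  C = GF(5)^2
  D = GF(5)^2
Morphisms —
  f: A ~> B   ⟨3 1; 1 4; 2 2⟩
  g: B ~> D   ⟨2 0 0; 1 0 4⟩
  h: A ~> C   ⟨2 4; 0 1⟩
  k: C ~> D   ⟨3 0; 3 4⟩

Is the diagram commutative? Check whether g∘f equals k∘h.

1) trace f;g:
  e0=(1,0) f~>(3,1,2) g~>(1,1)
  e1=(0,1) f~>(1,4,2) g~>(2,4)
  result₁ = ⟨1 2; 1 4⟩
2) trace h;k:
  e0=(1,0) h~>(2,0) k~>(1,1)
  e1=(0,1) h~>(4,1) k~>(2,1)
  result₂ = ⟨1 2; 1 1⟩
Equal? differ; not commutative

Answer: DOES NOT COMMUTE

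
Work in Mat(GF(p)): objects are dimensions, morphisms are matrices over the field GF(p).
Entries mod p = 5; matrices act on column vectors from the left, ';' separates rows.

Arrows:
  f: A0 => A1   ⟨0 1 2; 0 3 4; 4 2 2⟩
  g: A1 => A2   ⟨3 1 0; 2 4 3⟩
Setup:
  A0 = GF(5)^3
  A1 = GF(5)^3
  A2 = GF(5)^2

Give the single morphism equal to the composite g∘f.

Answer: ⟨0 1 0; 2 0 1⟩

Trace:
  e0=[1,0,0] f=>[0,0,4] g=>[0,2]
  e1=[0,1,0] f=>[1,3,2] g=>[1,0]
  e2=[0,0,1] f=>[2,4,2] g=>[0,1]
⟦path⟧: ⟨0 1 0; 2 0 1⟩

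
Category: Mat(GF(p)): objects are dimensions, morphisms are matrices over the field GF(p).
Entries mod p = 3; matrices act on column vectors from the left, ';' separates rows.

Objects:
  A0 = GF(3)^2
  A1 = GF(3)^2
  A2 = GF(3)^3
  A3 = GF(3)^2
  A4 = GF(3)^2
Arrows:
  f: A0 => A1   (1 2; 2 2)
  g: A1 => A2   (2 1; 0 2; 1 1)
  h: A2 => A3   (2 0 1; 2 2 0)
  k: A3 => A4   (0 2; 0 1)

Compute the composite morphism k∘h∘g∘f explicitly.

  e0=(1,0) f=>(1,2) g=>(1,1,0) h=>(2,1) k=>(2,1)
  e1=(0,1) f=>(2,2) g=>(0,1,1) h=>(1,2) k=>(1,2)
result: (2 1; 1 2)

Answer: (2 1; 1 2)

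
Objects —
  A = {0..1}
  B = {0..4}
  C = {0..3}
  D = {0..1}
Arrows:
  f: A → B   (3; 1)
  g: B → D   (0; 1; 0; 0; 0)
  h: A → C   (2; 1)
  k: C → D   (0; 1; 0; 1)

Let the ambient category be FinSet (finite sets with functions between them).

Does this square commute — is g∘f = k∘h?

Answer: COMMUTES

Trace:
Along f;g (path 1):
  0 f→3 g→0
  1 f→1 g→1
  composite₁ = (0; 1)
Along h;k (path 2):
  0 h→2 k→0
  1 h→1 k→1
  composite₂ = (0; 1)
Equal? YES — commutes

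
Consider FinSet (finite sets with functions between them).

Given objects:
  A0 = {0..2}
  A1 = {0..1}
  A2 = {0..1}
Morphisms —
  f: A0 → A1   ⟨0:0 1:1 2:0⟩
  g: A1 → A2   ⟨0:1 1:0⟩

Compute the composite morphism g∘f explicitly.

Answer: ⟨0:1 1:0 2:1⟩

Trace:
  0 f→0 g→1
  1 f→1 g→0
  2 f→0 g→1
⟦path⟧: ⟨0:1 1:0 2:1⟩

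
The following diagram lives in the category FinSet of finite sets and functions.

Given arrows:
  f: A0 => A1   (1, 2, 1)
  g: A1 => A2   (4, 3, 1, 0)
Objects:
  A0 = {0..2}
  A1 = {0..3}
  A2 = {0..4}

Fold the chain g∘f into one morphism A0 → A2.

  0 f=>1 g=>3
  1 f=>2 g=>1
  2 f=>1 g=>3
composite: (3, 1, 3)

Answer: (3, 1, 3)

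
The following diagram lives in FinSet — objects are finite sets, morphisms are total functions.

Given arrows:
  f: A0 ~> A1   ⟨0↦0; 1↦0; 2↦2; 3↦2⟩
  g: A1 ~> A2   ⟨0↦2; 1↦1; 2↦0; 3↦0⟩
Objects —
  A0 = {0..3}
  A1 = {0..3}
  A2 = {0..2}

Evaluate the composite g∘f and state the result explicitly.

  0 f~>0 g~>2
  1 f~>0 g~>2
  2 f~>2 g~>0
  3 f~>2 g~>0
⟦path⟧: ⟨0↦2; 1↦2; 2↦0; 3↦0⟩

Answer: ⟨0↦2; 1↦2; 2↦0; 3↦0⟩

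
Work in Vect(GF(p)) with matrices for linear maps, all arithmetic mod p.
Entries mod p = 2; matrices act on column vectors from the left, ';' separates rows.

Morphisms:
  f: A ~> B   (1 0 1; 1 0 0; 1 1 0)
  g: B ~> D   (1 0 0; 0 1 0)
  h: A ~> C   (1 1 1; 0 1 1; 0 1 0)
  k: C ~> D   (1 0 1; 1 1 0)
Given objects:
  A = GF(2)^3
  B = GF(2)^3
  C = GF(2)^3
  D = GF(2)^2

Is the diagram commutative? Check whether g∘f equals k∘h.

Answer: COMMUTES

Work:
Along f;g (path 1):
  e0=(1,0,0) f~>(1,1,1) g~>(1,1)
  e1=(0,1,0) f~>(0,0,1) g~>(0,0)
  e2=(0,0,1) f~>(1,0,0) g~>(1,0)
  result₁ = (1 0 1; 1 0 0)
Along h;k (path 2):
  e0=(1,0,0) h~>(1,0,0) k~>(1,1)
  e1=(0,1,0) h~>(1,1,1) k~>(0,0)
  e2=(0,0,1) h~>(1,1,0) k~>(1,0)
  result₂ = (1 0 1; 1 0 0)
Equal? equal; square commutes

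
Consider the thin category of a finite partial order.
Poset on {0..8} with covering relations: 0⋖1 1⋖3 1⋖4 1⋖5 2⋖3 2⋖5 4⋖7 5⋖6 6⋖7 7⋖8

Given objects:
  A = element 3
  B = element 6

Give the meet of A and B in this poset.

Answer: NO MEET EXISTS

Trace:
{x : x<=A ∧ x<=B} = {0,1,2}  (A=3, B=6)
  maximal lower bounds 1 and 2 are incomparable: neither 1<=2 nor 2<=1
→ no greatest lower bound exists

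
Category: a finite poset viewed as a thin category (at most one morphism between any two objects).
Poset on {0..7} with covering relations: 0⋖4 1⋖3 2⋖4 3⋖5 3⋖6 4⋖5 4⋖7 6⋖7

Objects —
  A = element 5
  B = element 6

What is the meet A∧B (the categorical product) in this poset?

Common predecessors of 5,6: {1,3}
  1 ≤ 3
  3 ≤ 3
glb = 3

Answer: A∧B = 3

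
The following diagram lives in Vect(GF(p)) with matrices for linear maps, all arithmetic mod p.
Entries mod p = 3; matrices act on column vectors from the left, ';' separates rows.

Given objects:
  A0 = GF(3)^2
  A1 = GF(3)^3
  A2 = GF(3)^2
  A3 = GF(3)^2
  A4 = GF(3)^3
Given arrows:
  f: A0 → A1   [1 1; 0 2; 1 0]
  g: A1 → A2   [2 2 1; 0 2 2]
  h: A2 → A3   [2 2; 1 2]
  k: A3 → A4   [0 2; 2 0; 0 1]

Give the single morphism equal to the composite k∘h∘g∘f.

  e0=⟨1,0⟩ f→⟨1,0,1⟩ g→⟨0,2⟩ h→⟨1,1⟩ k→⟨2,2,1⟩
  e1=⟨0,1⟩ f→⟨1,2,0⟩ g→⟨0,1⟩ h→⟨2,2⟩ k→⟨1,1,2⟩
result: [2 1; 2 1; 1 2]

Answer: [2 1; 2 1; 1 2]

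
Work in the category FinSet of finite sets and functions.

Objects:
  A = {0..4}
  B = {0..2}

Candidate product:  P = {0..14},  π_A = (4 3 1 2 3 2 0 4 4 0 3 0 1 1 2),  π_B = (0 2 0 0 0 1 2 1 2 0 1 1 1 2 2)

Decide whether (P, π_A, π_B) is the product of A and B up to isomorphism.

|A|·|B| = 5·3 = 15;  |P| = 15
Check the pairing map k ↦ (π_A(k), π_B(k)):
  0 ↦ (4,0)
  1 ↦ (3,2)
  2 ↦ (1,0)
  3 ↦ (2,0)
  4 ↦ (3,0)
  5 ↦ (2,1)
  6 ↦ (0,2)
  7 ↦ (4,1)
  8 ↦ (4,2)
  9 ↦ (0,0)
  10 ↦ (3,1)
  11 ↦ (0,1)
  12 ↦ (1,1)
  13 ↦ (1,2)
  14 ↦ (2,2)
distinct pairs in image: 15 / 15 needed
  → bijection onto A×B; projections well-typed.

Answer: VALID PRODUCT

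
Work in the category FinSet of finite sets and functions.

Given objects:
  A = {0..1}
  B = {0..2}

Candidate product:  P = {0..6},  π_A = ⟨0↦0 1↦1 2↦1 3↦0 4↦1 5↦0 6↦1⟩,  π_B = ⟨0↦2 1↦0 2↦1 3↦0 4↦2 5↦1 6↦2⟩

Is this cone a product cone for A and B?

|A|·|B| = 2·3 = 6;  |P| = 7
  → cardinalities differ; no bijection possible.

Answer: NOT A VALID PRODUCT — |P|=7 ≠ |A|·|B|=6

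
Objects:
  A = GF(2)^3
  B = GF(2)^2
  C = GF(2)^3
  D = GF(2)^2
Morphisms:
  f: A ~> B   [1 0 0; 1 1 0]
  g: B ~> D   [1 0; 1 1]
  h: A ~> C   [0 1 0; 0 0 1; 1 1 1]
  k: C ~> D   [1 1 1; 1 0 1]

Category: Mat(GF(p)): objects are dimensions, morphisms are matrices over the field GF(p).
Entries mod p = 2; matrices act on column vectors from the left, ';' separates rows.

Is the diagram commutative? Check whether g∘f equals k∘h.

Path 1 = f;g:
  e0=(1,0,0) f~>(1,1) g~>(1,0)
  e1=(0,1,0) f~>(0,1) g~>(0,1)
  e2=(0,0,1) f~>(0,0) g~>(0,0)
  result₁ = [1 0 0; 0 1 0]
Path 2 = h;k:
  e0=(1,0,0) h~>(0,0,1) k~>(1,1)
  e1=(0,1,0) h~>(1,0,1) k~>(0,0)
  e2=(0,0,1) h~>(0,1,1) k~>(0,1)
  result₂ = [1 0 0; 1 0 1]
Equal? distinct morphisms ✗

Answer: DOES NOT COMMUTE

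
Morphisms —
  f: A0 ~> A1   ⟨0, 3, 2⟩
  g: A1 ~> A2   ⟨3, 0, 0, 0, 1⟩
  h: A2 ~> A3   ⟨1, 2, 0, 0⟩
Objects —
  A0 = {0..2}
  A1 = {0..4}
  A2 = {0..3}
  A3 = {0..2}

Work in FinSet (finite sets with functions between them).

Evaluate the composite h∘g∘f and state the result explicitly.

Answer: ⟨0, 1, 1⟩

Trace:
  0 f~>0 g~>3 h~>0
  1 f~>3 g~>0 h~>1
  2 f~>2 g~>0 h~>1
composite: ⟨0, 1, 1⟩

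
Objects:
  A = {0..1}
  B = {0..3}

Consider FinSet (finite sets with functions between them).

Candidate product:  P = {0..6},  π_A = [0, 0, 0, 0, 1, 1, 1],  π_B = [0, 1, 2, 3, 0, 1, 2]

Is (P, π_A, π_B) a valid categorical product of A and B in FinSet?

|A|·|B| = 2·4 = 8;  |P| = 7
  → cardinalities differ; no bijection possible.

Answer: NOT A VALID PRODUCT — |P|=7 ≠ |A|·|B|=8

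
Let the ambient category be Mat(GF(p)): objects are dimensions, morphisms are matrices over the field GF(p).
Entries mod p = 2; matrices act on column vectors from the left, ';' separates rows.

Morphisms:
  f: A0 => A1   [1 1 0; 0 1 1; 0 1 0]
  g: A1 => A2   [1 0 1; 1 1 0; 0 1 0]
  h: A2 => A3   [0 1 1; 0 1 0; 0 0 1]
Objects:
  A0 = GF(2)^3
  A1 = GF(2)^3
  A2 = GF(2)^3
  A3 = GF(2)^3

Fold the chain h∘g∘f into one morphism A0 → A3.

  e0=⟨1,0,0⟩ f=>⟨1,0,0⟩ g=>⟨1,1,0⟩ h=>⟨1,1,0⟩
  e1=⟨0,1,0⟩ f=>⟨1,1,1⟩ g=>⟨0,0,1⟩ h=>⟨1,0,1⟩
  e2=⟨0,0,1⟩ f=>⟨0,1,0⟩ g=>⟨0,1,1⟩ h=>⟨0,1,1⟩
composite: [1 1 0; 1 0 1; 0 1 1]

Answer: [1 1 0; 1 0 1; 0 1 1]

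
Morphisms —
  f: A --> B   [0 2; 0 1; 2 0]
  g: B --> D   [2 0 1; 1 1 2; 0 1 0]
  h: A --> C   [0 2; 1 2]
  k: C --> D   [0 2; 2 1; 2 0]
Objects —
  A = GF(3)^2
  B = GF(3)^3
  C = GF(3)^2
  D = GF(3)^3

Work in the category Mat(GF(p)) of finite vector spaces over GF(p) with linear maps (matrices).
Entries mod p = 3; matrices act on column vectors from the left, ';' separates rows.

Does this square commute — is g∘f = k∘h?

Answer: COMMUTES

Trace:
Along f;g (path 1):
  e0=[1,0] f-->[0,0,2] g-->[2,1,0]
  e1=[0,1] f-->[2,1,0] g-->[1,0,1]
  composite₁ = [2 1; 1 0; 0 1]
Along h;k (path 2):
  e0=[1,0] h-->[0,1] k-->[2,1,0]
  e1=[0,1] h-->[2,2] k-->[1,0,1]
  composite₂ = [2 1; 1 0; 0 1]
Equal? YES — commutes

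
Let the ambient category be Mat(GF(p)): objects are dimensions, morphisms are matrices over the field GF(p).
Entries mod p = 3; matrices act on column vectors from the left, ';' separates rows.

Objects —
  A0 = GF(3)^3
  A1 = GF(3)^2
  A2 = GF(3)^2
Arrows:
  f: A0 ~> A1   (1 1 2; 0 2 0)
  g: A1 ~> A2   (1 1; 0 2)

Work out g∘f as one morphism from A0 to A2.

Answer: (1 0 2; 0 1 0)

Derivation:
  e0=[1,0,0] f~>[1,0] g~>[1,0]
  e1=[0,1,0] f~>[1,2] g~>[0,1]
  e2=[0,0,1] f~>[2,0] g~>[2,0]
result: (1 0 2; 0 1 0)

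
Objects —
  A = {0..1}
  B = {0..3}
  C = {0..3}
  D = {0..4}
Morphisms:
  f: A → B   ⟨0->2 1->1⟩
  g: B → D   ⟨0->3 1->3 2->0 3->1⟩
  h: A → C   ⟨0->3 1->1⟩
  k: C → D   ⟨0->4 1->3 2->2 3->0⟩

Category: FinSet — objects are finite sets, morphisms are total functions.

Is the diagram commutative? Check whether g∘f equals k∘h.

1) trace f;g:
  0 f→2 g→0
  1 f→1 g→3
  ⟦path⟧₁ = ⟨0->0 1->3⟩
2) trace h;k:
  0 h→3 k→0
  1 h→1 k→3
  ⟦path⟧₂ = ⟨0->0 1->3⟩
Equal? equal; square commutes

Answer: COMMUTES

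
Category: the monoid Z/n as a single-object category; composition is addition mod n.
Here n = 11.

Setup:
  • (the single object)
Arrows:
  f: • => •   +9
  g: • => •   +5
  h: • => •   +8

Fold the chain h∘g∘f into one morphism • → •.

  0 +9≡9 +5≡3 +8≡0  (mod 11)
⟦path⟧: +0

Answer: +0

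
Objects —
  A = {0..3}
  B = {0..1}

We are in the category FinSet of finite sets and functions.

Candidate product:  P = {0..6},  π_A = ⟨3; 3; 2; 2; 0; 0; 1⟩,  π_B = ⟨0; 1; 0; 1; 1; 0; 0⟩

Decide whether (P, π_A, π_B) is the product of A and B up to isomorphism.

|A|·|B| = 4·2 = 8;  |P| = 7
  → cardinalities differ; no bijection possible.

Answer: NOT A VALID PRODUCT — |P|=7 ≠ |A|·|B|=8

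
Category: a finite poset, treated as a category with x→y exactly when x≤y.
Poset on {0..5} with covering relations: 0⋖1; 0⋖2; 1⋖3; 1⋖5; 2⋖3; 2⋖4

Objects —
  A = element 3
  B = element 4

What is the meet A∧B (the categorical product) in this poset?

Lower bounds of A=3 and B=4: {0,2}
  0 ≤ 2
  2 ≤ 2
glb = 2

Answer: A∧B = 2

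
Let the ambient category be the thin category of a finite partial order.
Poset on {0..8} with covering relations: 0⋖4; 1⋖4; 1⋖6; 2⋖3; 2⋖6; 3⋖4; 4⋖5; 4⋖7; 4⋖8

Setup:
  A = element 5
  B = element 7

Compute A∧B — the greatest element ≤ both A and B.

{x : x<=A ∧ x<=B} = {0,1,2,3,4}  (A=5, B=7)
  0 <= 4
  1 <= 4
  2 <= 4
  3 <= 4
  4 <= 4
glb = 4

Answer: A∧B = 4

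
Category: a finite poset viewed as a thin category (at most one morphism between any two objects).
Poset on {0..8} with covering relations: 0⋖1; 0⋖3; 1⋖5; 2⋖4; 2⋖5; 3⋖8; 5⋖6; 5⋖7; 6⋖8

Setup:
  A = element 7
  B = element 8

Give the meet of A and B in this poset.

Lower bounds of A=7 and B=8: {0,1,2,5}
  0 <= 5
  1 <= 5
  2 <= 5
  5 <= 5
glb = 5

Answer: A∧B = 5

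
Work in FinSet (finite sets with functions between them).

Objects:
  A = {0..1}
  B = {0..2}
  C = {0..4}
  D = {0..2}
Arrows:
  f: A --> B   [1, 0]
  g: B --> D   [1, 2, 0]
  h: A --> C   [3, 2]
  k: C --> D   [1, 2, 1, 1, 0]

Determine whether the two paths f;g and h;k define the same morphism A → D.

Answer: DOES NOT COMMUTE

Work:
1) trace f;g:
  0 f-->1 g-->2
  1 f-->0 g-->1
  composite₁ = [2, 1]
2) trace h;k:
  0 h-->3 k-->1
  1 h-->2 k-->1
  composite₂ = [1, 1]
Equal? distinct morphisms ✗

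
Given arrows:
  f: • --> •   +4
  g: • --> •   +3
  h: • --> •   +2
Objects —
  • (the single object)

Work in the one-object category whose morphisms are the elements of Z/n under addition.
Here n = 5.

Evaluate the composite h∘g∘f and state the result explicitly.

Answer: +4

Trace:
  0 +4≡4 +3≡2 +2≡4  (mod 5)
result: +4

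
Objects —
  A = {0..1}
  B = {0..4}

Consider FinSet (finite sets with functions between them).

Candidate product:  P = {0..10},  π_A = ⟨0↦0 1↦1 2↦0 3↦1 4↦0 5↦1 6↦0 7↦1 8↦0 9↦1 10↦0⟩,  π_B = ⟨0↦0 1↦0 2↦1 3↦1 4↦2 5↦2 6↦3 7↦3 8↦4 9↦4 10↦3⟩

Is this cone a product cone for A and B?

Answer: NOT A VALID PRODUCT — |P|=11 ≠ |A|·|B|=10

Trace:
|A|·|B| = 2·5 = 10;  |P| = 11
  → cardinalities differ; no bijection possible.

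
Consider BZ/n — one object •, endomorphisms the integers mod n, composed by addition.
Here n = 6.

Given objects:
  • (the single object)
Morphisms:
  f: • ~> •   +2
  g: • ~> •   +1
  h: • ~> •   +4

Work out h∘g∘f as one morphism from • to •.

Answer: +1

Work:
  0 +2≡2 +1≡3 +4≡1  (mod 6)
composite: +1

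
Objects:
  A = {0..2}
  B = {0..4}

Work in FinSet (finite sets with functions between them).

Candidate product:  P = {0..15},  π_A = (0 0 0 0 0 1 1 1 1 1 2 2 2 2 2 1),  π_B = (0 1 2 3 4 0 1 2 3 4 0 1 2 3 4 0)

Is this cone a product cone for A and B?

|A|·|B| = 3·5 = 15;  |P| = 16
  → cardinalities differ; no bijection possible.

Answer: NOT A VALID PRODUCT — |P|=16 ≠ |A|·|B|=15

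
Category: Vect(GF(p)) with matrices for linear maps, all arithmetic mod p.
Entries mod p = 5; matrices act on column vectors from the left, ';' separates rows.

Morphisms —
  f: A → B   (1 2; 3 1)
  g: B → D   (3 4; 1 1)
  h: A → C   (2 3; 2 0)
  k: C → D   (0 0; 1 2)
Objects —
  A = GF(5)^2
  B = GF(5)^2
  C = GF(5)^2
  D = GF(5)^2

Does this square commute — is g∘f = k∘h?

Answer: DOES NOT COMMUTE

Work:
Along f;g (path 1):
  e0=[1,0] f→[1,3] g→[0,4]
  e1=[0,1] f→[2,1] g→[0,3]
  result₁ = (0 0; 4 3)
Along h;k (path 2):
  e0=[1,0] h→[2,2] k→[0,1]
  e1=[0,1] h→[3,0] k→[0,3]
  result₂ = (0 0; 1 3)
Equal? differ; not commutative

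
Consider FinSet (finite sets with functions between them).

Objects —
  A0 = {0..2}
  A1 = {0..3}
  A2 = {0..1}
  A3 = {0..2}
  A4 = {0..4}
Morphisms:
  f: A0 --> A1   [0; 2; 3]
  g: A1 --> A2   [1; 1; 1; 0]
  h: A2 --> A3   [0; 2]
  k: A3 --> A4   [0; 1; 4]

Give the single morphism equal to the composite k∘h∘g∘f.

  0 f-->0 g-->1 h-->2 k-->4
  1 f-->2 g-->1 h-->2 k-->4
  2 f-->3 g-->0 h-->0 k-->0
result: [4; 4; 0]

Answer: [4; 4; 0]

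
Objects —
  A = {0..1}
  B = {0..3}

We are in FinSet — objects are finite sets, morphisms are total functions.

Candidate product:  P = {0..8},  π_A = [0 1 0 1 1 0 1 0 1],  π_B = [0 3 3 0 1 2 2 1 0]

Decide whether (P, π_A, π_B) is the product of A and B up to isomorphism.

Answer: NOT A VALID PRODUCT — |P|=9 ≠ |A|·|B|=8

Trace:
|A|·|B| = 2·4 = 8;  |P| = 9
  → cardinalities differ; no bijection possible.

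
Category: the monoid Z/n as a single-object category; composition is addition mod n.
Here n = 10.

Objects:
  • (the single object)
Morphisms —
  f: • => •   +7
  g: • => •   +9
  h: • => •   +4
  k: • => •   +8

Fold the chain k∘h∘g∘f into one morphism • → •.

  0 +7≡7 +9≡6 +4≡0 +8≡8  (mod 10)
⟦path⟧: +8

Answer: +8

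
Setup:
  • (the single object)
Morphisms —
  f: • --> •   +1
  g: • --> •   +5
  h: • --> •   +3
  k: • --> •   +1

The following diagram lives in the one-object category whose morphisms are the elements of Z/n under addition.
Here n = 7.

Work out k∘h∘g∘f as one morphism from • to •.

  0 +1≡1 +5≡6 +3≡2 +1≡3  (mod 7)
result: +3

Answer: +3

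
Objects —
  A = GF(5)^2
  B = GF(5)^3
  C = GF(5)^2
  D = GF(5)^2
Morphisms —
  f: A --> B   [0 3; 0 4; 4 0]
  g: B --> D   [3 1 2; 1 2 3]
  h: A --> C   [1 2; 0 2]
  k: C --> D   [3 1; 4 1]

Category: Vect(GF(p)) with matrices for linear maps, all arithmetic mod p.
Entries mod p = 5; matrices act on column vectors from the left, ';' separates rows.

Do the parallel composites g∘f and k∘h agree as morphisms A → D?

Answer: DOES NOT COMMUTE

Trace:
1) trace f;g:
  e0=(1,0) f-->(0,0,4) g-->(3,2)
  e1=(0,1) f-->(3,4,0) g-->(3,1)
  ⟦path⟧₁ = [3 3; 2 1]
2) trace h;k:
  e0=(1,0) h-->(1,0) k-->(3,4)
  e1=(0,1) h-->(2,2) k-->(3,0)
  ⟦path⟧₂ = [3 3; 4 0]
Equal? NO — does not commute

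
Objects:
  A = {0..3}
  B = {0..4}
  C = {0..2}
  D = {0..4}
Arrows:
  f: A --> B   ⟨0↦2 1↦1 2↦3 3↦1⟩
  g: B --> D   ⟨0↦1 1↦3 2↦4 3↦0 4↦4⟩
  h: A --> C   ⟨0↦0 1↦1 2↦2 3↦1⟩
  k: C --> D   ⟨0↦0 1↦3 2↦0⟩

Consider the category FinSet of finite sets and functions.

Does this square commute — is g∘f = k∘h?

1) trace f;g:
  0 f-->2 g-->4
  1 f-->1 g-->3
  2 f-->3 g-->0
  3 f-->1 g-->3
  ⟦path⟧₁ = ⟨0↦4 1↦3 2↦0 3↦3⟩
2) trace h;k:
  0 h-->0 k-->0
  1 h-->1 k-->3
  2 h-->2 k-->0
  3 h-->1 k-->3
  ⟦path⟧₂ = ⟨0↦0 1↦3 2↦0 3↦3⟩
Equal? NO — does not commute

Answer: DOES NOT COMMUTE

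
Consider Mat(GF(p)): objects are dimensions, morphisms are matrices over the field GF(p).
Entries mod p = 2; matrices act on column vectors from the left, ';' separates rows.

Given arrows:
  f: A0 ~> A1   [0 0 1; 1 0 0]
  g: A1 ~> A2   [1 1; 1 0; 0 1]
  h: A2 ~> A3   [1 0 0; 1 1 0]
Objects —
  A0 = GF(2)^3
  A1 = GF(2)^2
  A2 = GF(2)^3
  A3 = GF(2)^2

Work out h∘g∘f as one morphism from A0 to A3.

  e0=⟨1,0,0⟩ f~>⟨0,1⟩ g~>⟨1,0,1⟩ h~>⟨1,1⟩
  e1=⟨0,1,0⟩ f~>⟨0,0⟩ g~>⟨0,0,0⟩ h~>⟨0,0⟩
  e2=⟨0,0,1⟩ f~>⟨1,0⟩ g~>⟨1,1,0⟩ h~>⟨1,0⟩
result: [1 0 1; 1 0 0]

Answer: [1 0 1; 1 0 0]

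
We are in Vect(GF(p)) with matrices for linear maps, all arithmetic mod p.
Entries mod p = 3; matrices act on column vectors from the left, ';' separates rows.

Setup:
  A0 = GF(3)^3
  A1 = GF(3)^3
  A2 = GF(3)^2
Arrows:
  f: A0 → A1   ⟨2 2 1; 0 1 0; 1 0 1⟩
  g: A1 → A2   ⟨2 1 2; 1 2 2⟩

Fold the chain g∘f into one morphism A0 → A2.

Answer: ⟨0 2 1; 1 1 0⟩

Trace:
  e0=(1,0,0) f→(2,0,1) g→(0,1)
  e1=(0,1,0) f→(2,1,0) g→(2,1)
  e2=(0,0,1) f→(1,0,1) g→(1,0)
result: ⟨0 2 1; 1 1 0⟩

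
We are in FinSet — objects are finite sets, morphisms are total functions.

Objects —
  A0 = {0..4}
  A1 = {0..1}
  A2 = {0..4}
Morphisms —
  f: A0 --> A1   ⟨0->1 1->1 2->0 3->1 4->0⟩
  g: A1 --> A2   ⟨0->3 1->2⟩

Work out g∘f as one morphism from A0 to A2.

  0 f-->1 g-->2
  1 f-->1 g-->2
  2 f-->0 g-->3
  3 f-->1 g-->2
  4 f-->0 g-->3
result: ⟨0->2 1->2 2->3 3->2 4->3⟩

Answer: ⟨0->2 1->2 2->3 3->2 4->3⟩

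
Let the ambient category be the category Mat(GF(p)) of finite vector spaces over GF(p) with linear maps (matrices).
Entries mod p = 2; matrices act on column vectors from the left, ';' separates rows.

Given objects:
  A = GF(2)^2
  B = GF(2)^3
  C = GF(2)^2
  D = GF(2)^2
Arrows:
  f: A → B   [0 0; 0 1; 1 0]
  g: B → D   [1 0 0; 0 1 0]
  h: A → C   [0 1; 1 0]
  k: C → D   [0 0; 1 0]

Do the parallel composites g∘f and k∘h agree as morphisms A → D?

1) trace f;g:
  e0=⟨1,0⟩ f→⟨0,0,1⟩ g→⟨0,0⟩
  e1=⟨0,1⟩ f→⟨0,1,0⟩ g→⟨0,1⟩
  result₁ = [0 0; 0 1]
2) trace h;k:
  e0=⟨1,0⟩ h→⟨0,1⟩ k→⟨0,0⟩
  e1=⟨0,1⟩ h→⟨1,0⟩ k→⟨0,1⟩
  result₂ = [0 0; 0 1]
Equal? equal; square commutes

Answer: COMMUTES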